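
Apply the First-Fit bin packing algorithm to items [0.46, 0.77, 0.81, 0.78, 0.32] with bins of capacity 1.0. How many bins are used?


Place items sequentially using First-Fit:
  Item 0.46 -> new Bin 1
  Item 0.77 -> new Bin 2
  Item 0.81 -> new Bin 3
  Item 0.78 -> new Bin 4
  Item 0.32 -> Bin 1 (now 0.78)
Total bins used = 4

4


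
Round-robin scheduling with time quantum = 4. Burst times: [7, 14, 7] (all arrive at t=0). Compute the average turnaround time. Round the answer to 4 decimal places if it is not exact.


Time quantum = 4
Execution trace:
  J1 runs 4 units, time = 4
  J2 runs 4 units, time = 8
  J3 runs 4 units, time = 12
  J1 runs 3 units, time = 15
  J2 runs 4 units, time = 19
  J3 runs 3 units, time = 22
  J2 runs 4 units, time = 26
  J2 runs 2 units, time = 28
Finish times: [15, 28, 22]
Average turnaround = 65/3 = 21.6667

21.6667


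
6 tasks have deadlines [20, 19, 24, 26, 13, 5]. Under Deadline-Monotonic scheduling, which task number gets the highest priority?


Sort tasks by relative deadline (ascending):
  Task 6: deadline = 5
  Task 5: deadline = 13
  Task 2: deadline = 19
  Task 1: deadline = 20
  Task 3: deadline = 24
  Task 4: deadline = 26
Priority order (highest first): [6, 5, 2, 1, 3, 4]
Highest priority task = 6

6


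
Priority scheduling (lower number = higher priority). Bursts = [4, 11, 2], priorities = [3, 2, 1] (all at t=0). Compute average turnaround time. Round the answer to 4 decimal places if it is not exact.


Sort by priority (ascending = highest first):
Order: [(1, 2), (2, 11), (3, 4)]
Completion times:
  Priority 1, burst=2, C=2
  Priority 2, burst=11, C=13
  Priority 3, burst=4, C=17
Average turnaround = 32/3 = 10.6667

10.6667


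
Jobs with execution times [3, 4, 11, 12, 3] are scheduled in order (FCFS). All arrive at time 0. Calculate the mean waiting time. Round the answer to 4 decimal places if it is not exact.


FCFS order (as given): [3, 4, 11, 12, 3]
Waiting times:
  Job 1: wait = 0
  Job 2: wait = 3
  Job 3: wait = 7
  Job 4: wait = 18
  Job 5: wait = 30
Sum of waiting times = 58
Average waiting time = 58/5 = 11.6

11.6


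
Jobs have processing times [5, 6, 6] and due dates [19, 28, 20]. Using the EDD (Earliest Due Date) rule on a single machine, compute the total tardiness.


Sort by due date (EDD order): [(5, 19), (6, 20), (6, 28)]
Compute completion times and tardiness:
  Job 1: p=5, d=19, C=5, tardiness=max(0,5-19)=0
  Job 2: p=6, d=20, C=11, tardiness=max(0,11-20)=0
  Job 3: p=6, d=28, C=17, tardiness=max(0,17-28)=0
Total tardiness = 0

0


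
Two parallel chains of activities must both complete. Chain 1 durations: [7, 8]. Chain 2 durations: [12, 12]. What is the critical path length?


Path A total = 7 + 8 = 15
Path B total = 12 + 12 = 24
Critical path = longest path = max(15, 24) = 24

24


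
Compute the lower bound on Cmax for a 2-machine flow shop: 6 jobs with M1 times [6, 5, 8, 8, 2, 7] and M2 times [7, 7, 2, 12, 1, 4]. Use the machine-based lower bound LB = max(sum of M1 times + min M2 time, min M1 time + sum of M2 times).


LB1 = sum(M1 times) + min(M2 times) = 36 + 1 = 37
LB2 = min(M1 times) + sum(M2 times) = 2 + 33 = 35
Lower bound = max(LB1, LB2) = max(37, 35) = 37

37


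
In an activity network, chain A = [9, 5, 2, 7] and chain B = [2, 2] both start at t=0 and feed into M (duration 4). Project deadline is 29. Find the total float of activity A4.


Forward pass: ES(A4) = sum of predecessors on chain A = 16
EF = ES + duration = 16 + 7 = 23
Backward pass: LF(M) = deadline = 29; LS(M) = 29 - 4 = 25
LF(A4) = LS(M) - sum(successors on chain A) = 25 - 0 = 25
LS = LF - duration = 25 - 7 = 18
Total float = LS - ES = 18 - 16 = 2

2


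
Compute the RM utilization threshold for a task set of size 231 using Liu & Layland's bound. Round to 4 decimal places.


Compute 2^(1/231) = 1.0030051436
Subtract 1: 1.0030051436 - 1 = 0.0030051436
Multiply by n: 231 * 0.0030051436 = 0.6941881716
Round to 4 dp: 0.6942

0.6942


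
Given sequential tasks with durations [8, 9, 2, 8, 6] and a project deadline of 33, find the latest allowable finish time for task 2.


LF(activity 2) = deadline - sum of successor durations
Successors: activities 3 through 5 with durations [2, 8, 6]
Sum of successor durations = 16
LF = 33 - 16 = 17

17


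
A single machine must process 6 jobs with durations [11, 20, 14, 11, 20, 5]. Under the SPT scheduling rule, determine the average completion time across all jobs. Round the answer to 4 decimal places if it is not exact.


Sort jobs by processing time (SPT order): [5, 11, 11, 14, 20, 20]
Compute completion times sequentially:
  Job 1: processing = 5, completes at 5
  Job 2: processing = 11, completes at 16
  Job 3: processing = 11, completes at 27
  Job 4: processing = 14, completes at 41
  Job 5: processing = 20, completes at 61
  Job 6: processing = 20, completes at 81
Sum of completion times = 231
Average completion time = 231/6 = 38.5

38.5


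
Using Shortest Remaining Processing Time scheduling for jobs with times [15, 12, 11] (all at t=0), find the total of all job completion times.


Since all jobs arrive at t=0, SRPT equals SPT ordering.
SPT order: [11, 12, 15]
Completion times:
  Job 1: p=11, C=11
  Job 2: p=12, C=23
  Job 3: p=15, C=38
Total completion time = 11 + 23 + 38 = 72

72


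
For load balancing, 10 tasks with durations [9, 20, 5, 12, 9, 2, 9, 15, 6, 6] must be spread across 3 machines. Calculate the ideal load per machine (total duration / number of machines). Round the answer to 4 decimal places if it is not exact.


Total processing time = 9 + 20 + 5 + 12 + 9 + 2 + 9 + 15 + 6 + 6 = 93
Number of machines = 3
Ideal balanced load = 93 / 3 = 31.0

31.0


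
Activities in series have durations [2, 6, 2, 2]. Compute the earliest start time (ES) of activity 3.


Activity 3 starts after activities 1 through 2 complete.
Predecessor durations: [2, 6]
ES = 2 + 6 = 8

8


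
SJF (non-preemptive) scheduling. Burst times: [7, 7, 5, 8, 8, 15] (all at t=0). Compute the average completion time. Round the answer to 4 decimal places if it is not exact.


SJF order (ascending): [5, 7, 7, 8, 8, 15]
Completion times:
  Job 1: burst=5, C=5
  Job 2: burst=7, C=12
  Job 3: burst=7, C=19
  Job 4: burst=8, C=27
  Job 5: burst=8, C=35
  Job 6: burst=15, C=50
Average completion = 148/6 = 24.6667

24.6667


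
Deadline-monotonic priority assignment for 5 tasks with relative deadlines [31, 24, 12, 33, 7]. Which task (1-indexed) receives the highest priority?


Sort tasks by relative deadline (ascending):
  Task 5: deadline = 7
  Task 3: deadline = 12
  Task 2: deadline = 24
  Task 1: deadline = 31
  Task 4: deadline = 33
Priority order (highest first): [5, 3, 2, 1, 4]
Highest priority task = 5

5


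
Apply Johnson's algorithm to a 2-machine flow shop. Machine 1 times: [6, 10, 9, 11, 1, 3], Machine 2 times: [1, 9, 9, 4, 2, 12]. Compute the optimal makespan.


Apply Johnson's rule:
  Group 1 (a <= b): [(5, 1, 2), (6, 3, 12), (3, 9, 9)]
  Group 2 (a > b): [(2, 10, 9), (4, 11, 4), (1, 6, 1)]
Optimal job order: [5, 6, 3, 2, 4, 1]
Schedule:
  Job 5: M1 done at 1, M2 done at 3
  Job 6: M1 done at 4, M2 done at 16
  Job 3: M1 done at 13, M2 done at 25
  Job 2: M1 done at 23, M2 done at 34
  Job 4: M1 done at 34, M2 done at 38
  Job 1: M1 done at 40, M2 done at 41
Makespan = 41

41


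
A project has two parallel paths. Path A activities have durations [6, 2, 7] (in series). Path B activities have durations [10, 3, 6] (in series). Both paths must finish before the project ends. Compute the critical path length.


Path A total = 6 + 2 + 7 = 15
Path B total = 10 + 3 + 6 = 19
Critical path = longest path = max(15, 19) = 19

19


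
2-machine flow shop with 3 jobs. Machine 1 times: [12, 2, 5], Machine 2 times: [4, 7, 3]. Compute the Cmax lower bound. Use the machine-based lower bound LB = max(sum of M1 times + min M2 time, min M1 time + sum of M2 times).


LB1 = sum(M1 times) + min(M2 times) = 19 + 3 = 22
LB2 = min(M1 times) + sum(M2 times) = 2 + 14 = 16
Lower bound = max(LB1, LB2) = max(22, 16) = 22

22


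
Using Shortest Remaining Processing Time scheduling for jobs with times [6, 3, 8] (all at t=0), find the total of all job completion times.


Since all jobs arrive at t=0, SRPT equals SPT ordering.
SPT order: [3, 6, 8]
Completion times:
  Job 1: p=3, C=3
  Job 2: p=6, C=9
  Job 3: p=8, C=17
Total completion time = 3 + 9 + 17 = 29

29


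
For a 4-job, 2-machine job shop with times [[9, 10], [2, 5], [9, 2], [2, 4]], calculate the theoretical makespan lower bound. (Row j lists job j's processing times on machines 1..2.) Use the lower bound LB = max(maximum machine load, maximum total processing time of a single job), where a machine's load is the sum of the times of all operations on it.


Machine loads:
  Machine 1: 9 + 2 + 9 + 2 = 22
  Machine 2: 10 + 5 + 2 + 4 = 21
Max machine load = 22
Job totals:
  Job 1: 19
  Job 2: 7
  Job 3: 11
  Job 4: 6
Max job total = 19
Lower bound = max(22, 19) = 22

22


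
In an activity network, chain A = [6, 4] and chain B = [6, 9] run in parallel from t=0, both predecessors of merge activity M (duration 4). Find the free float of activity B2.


ES(B2) = sum of predecessors on chain B = 6
EF(B2) = ES + duration = 6 + 9 = 15
Successor of B2 is M. ES(M) = max(sum(A), sum(B)) = max(10, 15) = 15
Free float = ES(successor) - EF(current) = 15 - 15 = 0

0


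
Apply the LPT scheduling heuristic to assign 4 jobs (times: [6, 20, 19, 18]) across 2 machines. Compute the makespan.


Sort jobs in decreasing order (LPT): [20, 19, 18, 6]
Assign each job to the least loaded machine:
  Machine 1: jobs [20, 6], load = 26
  Machine 2: jobs [19, 18], load = 37
Makespan = max load = 37

37


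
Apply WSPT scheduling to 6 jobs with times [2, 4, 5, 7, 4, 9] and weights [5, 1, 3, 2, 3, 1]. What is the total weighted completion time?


Compute p/w ratios and sort ascending (WSPT): [(2, 5), (4, 3), (5, 3), (7, 2), (4, 1), (9, 1)]
Compute weighted completion times:
  Job (p=2,w=5): C=2, w*C=5*2=10
  Job (p=4,w=3): C=6, w*C=3*6=18
  Job (p=5,w=3): C=11, w*C=3*11=33
  Job (p=7,w=2): C=18, w*C=2*18=36
  Job (p=4,w=1): C=22, w*C=1*22=22
  Job (p=9,w=1): C=31, w*C=1*31=31
Total weighted completion time = 150

150


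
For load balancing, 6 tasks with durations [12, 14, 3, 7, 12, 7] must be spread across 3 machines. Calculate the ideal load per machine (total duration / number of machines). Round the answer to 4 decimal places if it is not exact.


Total processing time = 12 + 14 + 3 + 7 + 12 + 7 = 55
Number of machines = 3
Ideal balanced load = 55 / 3 = 18.3333

18.3333


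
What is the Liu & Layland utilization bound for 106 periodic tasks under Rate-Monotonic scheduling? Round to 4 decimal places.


Compute 2^(1/106) = 1.0065605511
Subtract 1: 1.0065605511 - 1 = 0.0065605511
Multiply by n: 106 * 0.0065605511 = 0.6954184166
Round to 4 dp: 0.6954

0.6954


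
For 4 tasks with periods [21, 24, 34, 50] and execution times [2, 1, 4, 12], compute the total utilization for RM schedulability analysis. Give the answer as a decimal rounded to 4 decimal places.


Compute individual utilizations (exact fractions):
  Task 1: C/T = 2/21 (approx. 0.0952)
  Task 2: C/T = 1/24 (approx. 0.0417)
  Task 3: C/T = 4/34 = 2/17 (approx. 0.1176)
  Task 4: C/T = 12/50 = 6/25 (approx. 0.24)
Total utilization U = 2/21 + 1/24 + 2/17 + 6/25 = 35311/71400
Rounded to 4 decimal places: U = 0.4946
RM (Liu & Layland) bound for 4 tasks = 0.756828; compare with U = 35311/71400 (approx. 0.494552)
U <= bound, so schedulable by RM sufficient condition.

0.4946


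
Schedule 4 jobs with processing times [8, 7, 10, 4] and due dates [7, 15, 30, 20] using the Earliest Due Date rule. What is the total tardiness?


Sort by due date (EDD order): [(8, 7), (7, 15), (4, 20), (10, 30)]
Compute completion times and tardiness:
  Job 1: p=8, d=7, C=8, tardiness=max(0,8-7)=1
  Job 2: p=7, d=15, C=15, tardiness=max(0,15-15)=0
  Job 3: p=4, d=20, C=19, tardiness=max(0,19-20)=0
  Job 4: p=10, d=30, C=29, tardiness=max(0,29-30)=0
Total tardiness = 1

1


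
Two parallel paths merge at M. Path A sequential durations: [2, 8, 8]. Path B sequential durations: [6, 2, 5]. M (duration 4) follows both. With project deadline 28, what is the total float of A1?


Forward pass: ES(A1) = sum of predecessors on chain A = 0
EF = ES + duration = 0 + 2 = 2
Backward pass: LF(M) = deadline = 28; LS(M) = 28 - 4 = 24
LF(A1) = LS(M) - sum(successors on chain A) = 24 - 16 = 8
LS = LF - duration = 8 - 2 = 6
Total float = LS - ES = 6 - 0 = 6

6


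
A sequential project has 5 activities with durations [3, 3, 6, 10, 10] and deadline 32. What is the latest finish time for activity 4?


LF(activity 4) = deadline - sum of successor durations
Successors: activities 5 through 5 with durations [10]
Sum of successor durations = 10
LF = 32 - 10 = 22

22


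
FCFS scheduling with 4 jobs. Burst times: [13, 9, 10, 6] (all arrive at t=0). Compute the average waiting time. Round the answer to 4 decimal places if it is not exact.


FCFS order (as given): [13, 9, 10, 6]
Waiting times:
  Job 1: wait = 0
  Job 2: wait = 13
  Job 3: wait = 22
  Job 4: wait = 32
Sum of waiting times = 67
Average waiting time = 67/4 = 16.75

16.75


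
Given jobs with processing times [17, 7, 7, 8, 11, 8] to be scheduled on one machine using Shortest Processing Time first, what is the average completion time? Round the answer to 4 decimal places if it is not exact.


Sort jobs by processing time (SPT order): [7, 7, 8, 8, 11, 17]
Compute completion times sequentially:
  Job 1: processing = 7, completes at 7
  Job 2: processing = 7, completes at 14
  Job 3: processing = 8, completes at 22
  Job 4: processing = 8, completes at 30
  Job 5: processing = 11, completes at 41
  Job 6: processing = 17, completes at 58
Sum of completion times = 172
Average completion time = 172/6 = 28.6667

28.6667


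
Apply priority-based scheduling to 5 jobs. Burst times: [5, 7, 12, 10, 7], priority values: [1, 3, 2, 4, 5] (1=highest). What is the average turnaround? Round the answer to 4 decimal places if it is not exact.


Sort by priority (ascending = highest first):
Order: [(1, 5), (2, 12), (3, 7), (4, 10), (5, 7)]
Completion times:
  Priority 1, burst=5, C=5
  Priority 2, burst=12, C=17
  Priority 3, burst=7, C=24
  Priority 4, burst=10, C=34
  Priority 5, burst=7, C=41
Average turnaround = 121/5 = 24.2

24.2


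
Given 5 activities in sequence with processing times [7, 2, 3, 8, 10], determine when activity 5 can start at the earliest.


Activity 5 starts after activities 1 through 4 complete.
Predecessor durations: [7, 2, 3, 8]
ES = 7 + 2 + 3 + 8 = 20

20


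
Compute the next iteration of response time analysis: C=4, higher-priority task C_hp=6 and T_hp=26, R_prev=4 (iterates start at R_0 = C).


R_next = C + ceil(R_prev / T_hp) * C_hp
ceil(4 / 26) = ceil(0.1538) = 1
Interference = 1 * 6 = 6
R_next = 4 + 6 = 10

10


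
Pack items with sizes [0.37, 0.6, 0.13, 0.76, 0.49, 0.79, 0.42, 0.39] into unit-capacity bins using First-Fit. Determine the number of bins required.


Place items sequentially using First-Fit:
  Item 0.37 -> new Bin 1
  Item 0.6 -> Bin 1 (now 0.97)
  Item 0.13 -> new Bin 2
  Item 0.76 -> Bin 2 (now 0.89)
  Item 0.49 -> new Bin 3
  Item 0.79 -> new Bin 4
  Item 0.42 -> Bin 3 (now 0.91)
  Item 0.39 -> new Bin 5
Total bins used = 5

5


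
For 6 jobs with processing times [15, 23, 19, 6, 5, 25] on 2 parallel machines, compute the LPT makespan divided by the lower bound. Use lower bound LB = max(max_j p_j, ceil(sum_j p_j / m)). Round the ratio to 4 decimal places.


LPT order: [25, 23, 19, 15, 6, 5]
Machine loads after assignment: [46, 47]
LPT makespan = 47
Lower bound = max(max_job, ceil(total/2)) = max(25, 47) = 47
Ratio = 47 / 47 = 1.0

1.0


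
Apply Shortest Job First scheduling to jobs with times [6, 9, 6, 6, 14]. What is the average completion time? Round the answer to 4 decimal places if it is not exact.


SJF order (ascending): [6, 6, 6, 9, 14]
Completion times:
  Job 1: burst=6, C=6
  Job 2: burst=6, C=12
  Job 3: burst=6, C=18
  Job 4: burst=9, C=27
  Job 5: burst=14, C=41
Average completion = 104/5 = 20.8

20.8


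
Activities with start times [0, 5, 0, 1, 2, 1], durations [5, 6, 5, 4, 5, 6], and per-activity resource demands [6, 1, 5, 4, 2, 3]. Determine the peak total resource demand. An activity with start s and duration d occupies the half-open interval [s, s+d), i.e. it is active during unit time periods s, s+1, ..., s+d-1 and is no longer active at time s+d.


Each activity i is active on [start_i, start_i + duration_i).
Compute total resource usage per time slot:
  t=0: active resources = [6, 5], total = 11
  t=1: active resources = [6, 5, 4, 3], total = 18
  t=2: active resources = [6, 5, 4, 2, 3], total = 20
  t=3: active resources = [6, 5, 4, 2, 3], total = 20
  t=4: active resources = [6, 5, 4, 2, 3], total = 20
  t=5: active resources = [1, 2, 3], total = 6
  t=6: active resources = [1, 2, 3], total = 6
  t=7: active resources = [1], total = 1
  t=8: active resources = [1], total = 1
  t=9: active resources = [1], total = 1
  t=10: active resources = [1], total = 1
Peak resource demand = 20

20


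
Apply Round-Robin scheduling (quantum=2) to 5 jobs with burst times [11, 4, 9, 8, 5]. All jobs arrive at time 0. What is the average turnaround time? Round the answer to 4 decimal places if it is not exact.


Time quantum = 2
Execution trace:
  J1 runs 2 units, time = 2
  J2 runs 2 units, time = 4
  J3 runs 2 units, time = 6
  J4 runs 2 units, time = 8
  J5 runs 2 units, time = 10
  J1 runs 2 units, time = 12
  J2 runs 2 units, time = 14
  J3 runs 2 units, time = 16
  J4 runs 2 units, time = 18
  J5 runs 2 units, time = 20
  J1 runs 2 units, time = 22
  J3 runs 2 units, time = 24
  J4 runs 2 units, time = 26
  J5 runs 1 units, time = 27
  J1 runs 2 units, time = 29
  J3 runs 2 units, time = 31
  J4 runs 2 units, time = 33
  J1 runs 2 units, time = 35
  J3 runs 1 units, time = 36
  J1 runs 1 units, time = 37
Finish times: [37, 14, 36, 33, 27]
Average turnaround = 147/5 = 29.4

29.4


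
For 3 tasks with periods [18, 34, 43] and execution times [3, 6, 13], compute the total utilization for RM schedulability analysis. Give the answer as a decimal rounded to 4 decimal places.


Compute individual utilizations (exact fractions):
  Task 1: C/T = 3/18 = 1/6 (approx. 0.1667)
  Task 2: C/T = 6/34 = 3/17 (approx. 0.1765)
  Task 3: C/T = 13/43 (approx. 0.3023)
Total utilization U = 1/6 + 3/17 + 13/43 = 2831/4386
Rounded to 4 decimal places: U = 0.6455
RM (Liu & Layland) bound for 3 tasks = 0.779763; compare with U = 2831/4386 (approx. 0.645463)
U <= bound, so schedulable by RM sufficient condition.

0.6455


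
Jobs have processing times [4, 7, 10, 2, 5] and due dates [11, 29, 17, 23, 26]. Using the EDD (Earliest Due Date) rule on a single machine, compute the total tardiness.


Sort by due date (EDD order): [(4, 11), (10, 17), (2, 23), (5, 26), (7, 29)]
Compute completion times and tardiness:
  Job 1: p=4, d=11, C=4, tardiness=max(0,4-11)=0
  Job 2: p=10, d=17, C=14, tardiness=max(0,14-17)=0
  Job 3: p=2, d=23, C=16, tardiness=max(0,16-23)=0
  Job 4: p=5, d=26, C=21, tardiness=max(0,21-26)=0
  Job 5: p=7, d=29, C=28, tardiness=max(0,28-29)=0
Total tardiness = 0

0


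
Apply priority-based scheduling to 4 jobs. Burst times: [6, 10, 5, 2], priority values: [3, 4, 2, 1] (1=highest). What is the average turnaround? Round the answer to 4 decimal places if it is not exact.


Sort by priority (ascending = highest first):
Order: [(1, 2), (2, 5), (3, 6), (4, 10)]
Completion times:
  Priority 1, burst=2, C=2
  Priority 2, burst=5, C=7
  Priority 3, burst=6, C=13
  Priority 4, burst=10, C=23
Average turnaround = 45/4 = 11.25

11.25


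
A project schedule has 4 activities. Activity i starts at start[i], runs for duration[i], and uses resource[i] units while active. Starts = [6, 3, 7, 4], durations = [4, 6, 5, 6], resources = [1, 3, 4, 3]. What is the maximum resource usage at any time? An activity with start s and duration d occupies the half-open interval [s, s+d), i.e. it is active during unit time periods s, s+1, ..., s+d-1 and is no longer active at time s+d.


Each activity i is active on [start_i, start_i + duration_i).
Compute total resource usage per time slot:
  t=0: active resources = [], total = 0
  t=1: active resources = [], total = 0
  t=2: active resources = [], total = 0
  t=3: active resources = [3], total = 3
  t=4: active resources = [3, 3], total = 6
  t=5: active resources = [3, 3], total = 6
  t=6: active resources = [1, 3, 3], total = 7
  t=7: active resources = [1, 3, 4, 3], total = 11
  t=8: active resources = [1, 3, 4, 3], total = 11
  t=9: active resources = [1, 4, 3], total = 8
  t=10: active resources = [4], total = 4
  t=11: active resources = [4], total = 4
Peak resource demand = 11

11


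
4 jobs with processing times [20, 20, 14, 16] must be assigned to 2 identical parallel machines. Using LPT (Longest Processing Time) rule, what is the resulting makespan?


Sort jobs in decreasing order (LPT): [20, 20, 16, 14]
Assign each job to the least loaded machine:
  Machine 1: jobs [20, 16], load = 36
  Machine 2: jobs [20, 14], load = 34
Makespan = max load = 36

36


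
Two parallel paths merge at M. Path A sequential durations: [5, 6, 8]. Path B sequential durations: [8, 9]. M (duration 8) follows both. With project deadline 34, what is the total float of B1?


Forward pass: ES(B1) = sum of predecessors on chain B = 0
EF = ES + duration = 0 + 8 = 8
Backward pass: LF(M) = deadline = 34; LS(M) = 34 - 8 = 26
LF(B1) = LS(M) - sum(successors on chain B) = 26 - 9 = 17
LS = LF - duration = 17 - 8 = 9
Total float = LS - ES = 9 - 0 = 9

9


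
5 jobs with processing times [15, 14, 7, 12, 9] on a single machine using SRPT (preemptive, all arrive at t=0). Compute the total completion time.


Since all jobs arrive at t=0, SRPT equals SPT ordering.
SPT order: [7, 9, 12, 14, 15]
Completion times:
  Job 1: p=7, C=7
  Job 2: p=9, C=16
  Job 3: p=12, C=28
  Job 4: p=14, C=42
  Job 5: p=15, C=57
Total completion time = 7 + 16 + 28 + 42 + 57 = 150

150


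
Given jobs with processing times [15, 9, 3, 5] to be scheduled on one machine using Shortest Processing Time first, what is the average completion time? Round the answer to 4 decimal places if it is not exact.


Sort jobs by processing time (SPT order): [3, 5, 9, 15]
Compute completion times sequentially:
  Job 1: processing = 3, completes at 3
  Job 2: processing = 5, completes at 8
  Job 3: processing = 9, completes at 17
  Job 4: processing = 15, completes at 32
Sum of completion times = 60
Average completion time = 60/4 = 15.0

15.0


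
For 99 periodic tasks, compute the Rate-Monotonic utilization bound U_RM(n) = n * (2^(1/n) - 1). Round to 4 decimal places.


Compute 2^(1/99) = 1.0070260544
Subtract 1: 1.0070260544 - 1 = 0.0070260544
Multiply by n: 99 * 0.0070260544 = 0.6955793856
Round to 4 dp: 0.6956

0.6956


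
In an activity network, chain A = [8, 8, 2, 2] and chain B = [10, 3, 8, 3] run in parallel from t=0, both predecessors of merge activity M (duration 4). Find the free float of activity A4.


ES(A4) = sum of predecessors on chain A = 18
EF(A4) = ES + duration = 18 + 2 = 20
Successor of A4 is M. ES(M) = max(sum(A), sum(B)) = max(20, 24) = 24
Free float = ES(successor) - EF(current) = 24 - 20 = 4

4


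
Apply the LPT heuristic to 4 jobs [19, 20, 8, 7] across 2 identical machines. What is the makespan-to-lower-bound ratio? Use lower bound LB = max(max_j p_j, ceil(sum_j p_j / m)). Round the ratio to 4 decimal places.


LPT order: [20, 19, 8, 7]
Machine loads after assignment: [27, 27]
LPT makespan = 27
Lower bound = max(max_job, ceil(total/2)) = max(20, 27) = 27
Ratio = 27 / 27 = 1.0

1.0


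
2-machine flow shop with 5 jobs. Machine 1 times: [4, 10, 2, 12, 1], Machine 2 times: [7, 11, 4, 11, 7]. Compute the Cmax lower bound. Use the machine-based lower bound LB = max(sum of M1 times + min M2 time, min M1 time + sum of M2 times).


LB1 = sum(M1 times) + min(M2 times) = 29 + 4 = 33
LB2 = min(M1 times) + sum(M2 times) = 1 + 40 = 41
Lower bound = max(LB1, LB2) = max(33, 41) = 41

41


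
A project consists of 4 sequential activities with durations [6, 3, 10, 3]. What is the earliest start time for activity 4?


Activity 4 starts after activities 1 through 3 complete.
Predecessor durations: [6, 3, 10]
ES = 6 + 3 + 10 = 19

19


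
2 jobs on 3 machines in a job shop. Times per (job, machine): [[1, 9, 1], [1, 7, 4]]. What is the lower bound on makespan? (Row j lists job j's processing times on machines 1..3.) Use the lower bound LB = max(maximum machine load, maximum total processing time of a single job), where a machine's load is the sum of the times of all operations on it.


Machine loads:
  Machine 1: 1 + 1 = 2
  Machine 2: 9 + 7 = 16
  Machine 3: 1 + 4 = 5
Max machine load = 16
Job totals:
  Job 1: 11
  Job 2: 12
Max job total = 12
Lower bound = max(16, 12) = 16

16


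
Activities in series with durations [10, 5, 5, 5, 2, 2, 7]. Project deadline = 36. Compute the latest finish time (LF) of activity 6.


LF(activity 6) = deadline - sum of successor durations
Successors: activities 7 through 7 with durations [7]
Sum of successor durations = 7
LF = 36 - 7 = 29

29


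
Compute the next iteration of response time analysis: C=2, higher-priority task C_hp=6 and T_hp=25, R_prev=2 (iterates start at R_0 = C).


R_next = C + ceil(R_prev / T_hp) * C_hp
ceil(2 / 25) = ceil(0.08) = 1
Interference = 1 * 6 = 6
R_next = 2 + 6 = 8

8


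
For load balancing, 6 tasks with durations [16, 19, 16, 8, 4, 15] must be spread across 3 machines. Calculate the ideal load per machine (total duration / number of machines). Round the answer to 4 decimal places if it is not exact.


Total processing time = 16 + 19 + 16 + 8 + 4 + 15 = 78
Number of machines = 3
Ideal balanced load = 78 / 3 = 26.0

26.0


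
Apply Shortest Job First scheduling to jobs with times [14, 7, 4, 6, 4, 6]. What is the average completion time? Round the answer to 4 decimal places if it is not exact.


SJF order (ascending): [4, 4, 6, 6, 7, 14]
Completion times:
  Job 1: burst=4, C=4
  Job 2: burst=4, C=8
  Job 3: burst=6, C=14
  Job 4: burst=6, C=20
  Job 5: burst=7, C=27
  Job 6: burst=14, C=41
Average completion = 114/6 = 19.0

19.0


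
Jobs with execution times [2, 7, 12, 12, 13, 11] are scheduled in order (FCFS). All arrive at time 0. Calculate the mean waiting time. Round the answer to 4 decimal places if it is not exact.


FCFS order (as given): [2, 7, 12, 12, 13, 11]
Waiting times:
  Job 1: wait = 0
  Job 2: wait = 2
  Job 3: wait = 9
  Job 4: wait = 21
  Job 5: wait = 33
  Job 6: wait = 46
Sum of waiting times = 111
Average waiting time = 111/6 = 18.5

18.5


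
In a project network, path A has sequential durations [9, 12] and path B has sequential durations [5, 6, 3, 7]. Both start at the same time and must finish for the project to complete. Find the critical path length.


Path A total = 9 + 12 = 21
Path B total = 5 + 6 + 3 + 7 = 21
Critical path = longest path = max(21, 21) = 21

21


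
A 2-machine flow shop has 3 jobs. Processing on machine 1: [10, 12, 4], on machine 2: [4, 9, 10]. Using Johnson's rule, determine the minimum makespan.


Apply Johnson's rule:
  Group 1 (a <= b): [(3, 4, 10)]
  Group 2 (a > b): [(2, 12, 9), (1, 10, 4)]
Optimal job order: [3, 2, 1]
Schedule:
  Job 3: M1 done at 4, M2 done at 14
  Job 2: M1 done at 16, M2 done at 25
  Job 1: M1 done at 26, M2 done at 30
Makespan = 30

30


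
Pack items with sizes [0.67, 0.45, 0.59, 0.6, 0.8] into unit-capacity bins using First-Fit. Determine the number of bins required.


Place items sequentially using First-Fit:
  Item 0.67 -> new Bin 1
  Item 0.45 -> new Bin 2
  Item 0.59 -> new Bin 3
  Item 0.6 -> new Bin 4
  Item 0.8 -> new Bin 5
Total bins used = 5

5


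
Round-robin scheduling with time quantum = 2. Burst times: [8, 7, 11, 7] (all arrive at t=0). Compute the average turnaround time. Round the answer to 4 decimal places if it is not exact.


Time quantum = 2
Execution trace:
  J1 runs 2 units, time = 2
  J2 runs 2 units, time = 4
  J3 runs 2 units, time = 6
  J4 runs 2 units, time = 8
  J1 runs 2 units, time = 10
  J2 runs 2 units, time = 12
  J3 runs 2 units, time = 14
  J4 runs 2 units, time = 16
  J1 runs 2 units, time = 18
  J2 runs 2 units, time = 20
  J3 runs 2 units, time = 22
  J4 runs 2 units, time = 24
  J1 runs 2 units, time = 26
  J2 runs 1 units, time = 27
  J3 runs 2 units, time = 29
  J4 runs 1 units, time = 30
  J3 runs 2 units, time = 32
  J3 runs 1 units, time = 33
Finish times: [26, 27, 33, 30]
Average turnaround = 116/4 = 29.0

29.0


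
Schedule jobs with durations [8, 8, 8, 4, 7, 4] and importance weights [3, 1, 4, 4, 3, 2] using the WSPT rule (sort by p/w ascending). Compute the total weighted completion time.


Compute p/w ratios and sort ascending (WSPT): [(4, 4), (8, 4), (4, 2), (7, 3), (8, 3), (8, 1)]
Compute weighted completion times:
  Job (p=4,w=4): C=4, w*C=4*4=16
  Job (p=8,w=4): C=12, w*C=4*12=48
  Job (p=4,w=2): C=16, w*C=2*16=32
  Job (p=7,w=3): C=23, w*C=3*23=69
  Job (p=8,w=3): C=31, w*C=3*31=93
  Job (p=8,w=1): C=39, w*C=1*39=39
Total weighted completion time = 297

297


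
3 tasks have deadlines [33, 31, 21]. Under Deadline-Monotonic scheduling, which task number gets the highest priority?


Sort tasks by relative deadline (ascending):
  Task 3: deadline = 21
  Task 2: deadline = 31
  Task 1: deadline = 33
Priority order (highest first): [3, 2, 1]
Highest priority task = 3

3


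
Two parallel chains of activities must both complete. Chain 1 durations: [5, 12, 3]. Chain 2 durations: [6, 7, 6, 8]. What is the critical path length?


Path A total = 5 + 12 + 3 = 20
Path B total = 6 + 7 + 6 + 8 = 27
Critical path = longest path = max(20, 27) = 27

27


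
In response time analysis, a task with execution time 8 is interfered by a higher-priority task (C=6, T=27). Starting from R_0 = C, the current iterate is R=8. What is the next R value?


R_next = C + ceil(R_prev / T_hp) * C_hp
ceil(8 / 27) = ceil(0.2963) = 1
Interference = 1 * 6 = 6
R_next = 8 + 6 = 14

14


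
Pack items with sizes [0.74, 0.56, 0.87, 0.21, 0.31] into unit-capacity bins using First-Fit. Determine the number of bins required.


Place items sequentially using First-Fit:
  Item 0.74 -> new Bin 1
  Item 0.56 -> new Bin 2
  Item 0.87 -> new Bin 3
  Item 0.21 -> Bin 1 (now 0.95)
  Item 0.31 -> Bin 2 (now 0.87)
Total bins used = 3

3


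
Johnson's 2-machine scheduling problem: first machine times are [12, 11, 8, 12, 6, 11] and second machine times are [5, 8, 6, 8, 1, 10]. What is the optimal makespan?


Apply Johnson's rule:
  Group 1 (a <= b): []
  Group 2 (a > b): [(6, 11, 10), (2, 11, 8), (4, 12, 8), (3, 8, 6), (1, 12, 5), (5, 6, 1)]
Optimal job order: [6, 2, 4, 3, 1, 5]
Schedule:
  Job 6: M1 done at 11, M2 done at 21
  Job 2: M1 done at 22, M2 done at 30
  Job 4: M1 done at 34, M2 done at 42
  Job 3: M1 done at 42, M2 done at 48
  Job 1: M1 done at 54, M2 done at 59
  Job 5: M1 done at 60, M2 done at 61
Makespan = 61

61


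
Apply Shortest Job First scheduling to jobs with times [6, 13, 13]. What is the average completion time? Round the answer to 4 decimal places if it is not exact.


SJF order (ascending): [6, 13, 13]
Completion times:
  Job 1: burst=6, C=6
  Job 2: burst=13, C=19
  Job 3: burst=13, C=32
Average completion = 57/3 = 19.0

19.0


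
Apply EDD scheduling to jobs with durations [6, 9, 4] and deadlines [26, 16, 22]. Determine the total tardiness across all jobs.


Sort by due date (EDD order): [(9, 16), (4, 22), (6, 26)]
Compute completion times and tardiness:
  Job 1: p=9, d=16, C=9, tardiness=max(0,9-16)=0
  Job 2: p=4, d=22, C=13, tardiness=max(0,13-22)=0
  Job 3: p=6, d=26, C=19, tardiness=max(0,19-26)=0
Total tardiness = 0

0


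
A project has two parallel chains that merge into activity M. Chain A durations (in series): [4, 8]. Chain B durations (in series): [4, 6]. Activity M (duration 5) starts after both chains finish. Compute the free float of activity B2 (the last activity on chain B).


ES(B2) = sum of predecessors on chain B = 4
EF(B2) = ES + duration = 4 + 6 = 10
Successor of B2 is M. ES(M) = max(sum(A), sum(B)) = max(12, 10) = 12
Free float = ES(successor) - EF(current) = 12 - 10 = 2

2


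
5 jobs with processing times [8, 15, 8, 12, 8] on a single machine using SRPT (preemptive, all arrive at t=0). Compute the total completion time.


Since all jobs arrive at t=0, SRPT equals SPT ordering.
SPT order: [8, 8, 8, 12, 15]
Completion times:
  Job 1: p=8, C=8
  Job 2: p=8, C=16
  Job 3: p=8, C=24
  Job 4: p=12, C=36
  Job 5: p=15, C=51
Total completion time = 8 + 16 + 24 + 36 + 51 = 135

135


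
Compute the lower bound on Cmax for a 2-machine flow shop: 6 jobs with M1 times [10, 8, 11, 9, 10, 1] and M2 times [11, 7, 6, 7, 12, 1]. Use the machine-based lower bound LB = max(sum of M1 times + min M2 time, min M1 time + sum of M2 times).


LB1 = sum(M1 times) + min(M2 times) = 49 + 1 = 50
LB2 = min(M1 times) + sum(M2 times) = 1 + 44 = 45
Lower bound = max(LB1, LB2) = max(50, 45) = 50

50


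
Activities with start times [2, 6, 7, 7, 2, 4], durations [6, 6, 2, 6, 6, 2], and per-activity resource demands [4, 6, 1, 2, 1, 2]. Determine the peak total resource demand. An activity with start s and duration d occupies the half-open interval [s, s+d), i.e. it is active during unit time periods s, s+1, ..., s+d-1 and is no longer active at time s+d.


Each activity i is active on [start_i, start_i + duration_i).
Compute total resource usage per time slot:
  t=0: active resources = [], total = 0
  t=1: active resources = [], total = 0
  t=2: active resources = [4, 1], total = 5
  t=3: active resources = [4, 1], total = 5
  t=4: active resources = [4, 1, 2], total = 7
  t=5: active resources = [4, 1, 2], total = 7
  t=6: active resources = [4, 6, 1], total = 11
  t=7: active resources = [4, 6, 1, 2, 1], total = 14
  t=8: active resources = [6, 1, 2], total = 9
  t=9: active resources = [6, 2], total = 8
  t=10: active resources = [6, 2], total = 8
  t=11: active resources = [6, 2], total = 8
  t=12: active resources = [2], total = 2
Peak resource demand = 14

14


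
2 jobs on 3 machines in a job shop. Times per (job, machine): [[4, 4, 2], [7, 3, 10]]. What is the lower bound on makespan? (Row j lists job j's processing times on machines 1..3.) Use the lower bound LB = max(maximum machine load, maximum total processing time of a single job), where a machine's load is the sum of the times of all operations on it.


Machine loads:
  Machine 1: 4 + 7 = 11
  Machine 2: 4 + 3 = 7
  Machine 3: 2 + 10 = 12
Max machine load = 12
Job totals:
  Job 1: 10
  Job 2: 20
Max job total = 20
Lower bound = max(12, 20) = 20

20


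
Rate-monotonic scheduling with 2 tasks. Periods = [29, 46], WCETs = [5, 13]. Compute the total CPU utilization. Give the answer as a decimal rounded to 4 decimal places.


Compute individual utilizations (exact fractions):
  Task 1: C/T = 5/29 (approx. 0.1724)
  Task 2: C/T = 13/46 (approx. 0.2826)
Total utilization U = 5/29 + 13/46 = 607/1334
Rounded to 4 decimal places: U = 0.4550
RM (Liu & Layland) bound for 2 tasks = 0.828427; compare with U = 607/1334 (approx. 0.455022)
U <= bound, so schedulable by RM sufficient condition.

0.4550


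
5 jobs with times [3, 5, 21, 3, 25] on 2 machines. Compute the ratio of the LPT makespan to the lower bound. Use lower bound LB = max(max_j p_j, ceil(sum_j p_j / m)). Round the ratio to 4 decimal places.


LPT order: [25, 21, 5, 3, 3]
Machine loads after assignment: [28, 29]
LPT makespan = 29
Lower bound = max(max_job, ceil(total/2)) = max(25, 29) = 29
Ratio = 29 / 29 = 1.0

1.0


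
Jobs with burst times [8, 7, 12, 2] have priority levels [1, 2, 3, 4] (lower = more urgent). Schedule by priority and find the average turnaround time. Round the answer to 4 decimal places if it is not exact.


Sort by priority (ascending = highest first):
Order: [(1, 8), (2, 7), (3, 12), (4, 2)]
Completion times:
  Priority 1, burst=8, C=8
  Priority 2, burst=7, C=15
  Priority 3, burst=12, C=27
  Priority 4, burst=2, C=29
Average turnaround = 79/4 = 19.75

19.75


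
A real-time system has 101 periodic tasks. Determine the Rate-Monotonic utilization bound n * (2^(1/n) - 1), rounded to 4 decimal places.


Compute 2^(1/101) = 1.0068864466
Subtract 1: 1.0068864466 - 1 = 0.0068864466
Multiply by n: 101 * 0.0068864466 = 0.6955311066
Round to 4 dp: 0.6955

0.6955


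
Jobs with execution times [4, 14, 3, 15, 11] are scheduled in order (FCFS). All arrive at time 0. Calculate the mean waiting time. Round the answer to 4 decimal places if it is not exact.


FCFS order (as given): [4, 14, 3, 15, 11]
Waiting times:
  Job 1: wait = 0
  Job 2: wait = 4
  Job 3: wait = 18
  Job 4: wait = 21
  Job 5: wait = 36
Sum of waiting times = 79
Average waiting time = 79/5 = 15.8

15.8


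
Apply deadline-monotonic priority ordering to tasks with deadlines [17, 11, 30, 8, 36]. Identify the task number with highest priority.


Sort tasks by relative deadline (ascending):
  Task 4: deadline = 8
  Task 2: deadline = 11
  Task 1: deadline = 17
  Task 3: deadline = 30
  Task 5: deadline = 36
Priority order (highest first): [4, 2, 1, 3, 5]
Highest priority task = 4

4


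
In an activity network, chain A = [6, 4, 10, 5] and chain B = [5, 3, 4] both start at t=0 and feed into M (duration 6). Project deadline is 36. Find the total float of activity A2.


Forward pass: ES(A2) = sum of predecessors on chain A = 6
EF = ES + duration = 6 + 4 = 10
Backward pass: LF(M) = deadline = 36; LS(M) = 36 - 6 = 30
LF(A2) = LS(M) - sum(successors on chain A) = 30 - 15 = 15
LS = LF - duration = 15 - 4 = 11
Total float = LS - ES = 11 - 6 = 5

5


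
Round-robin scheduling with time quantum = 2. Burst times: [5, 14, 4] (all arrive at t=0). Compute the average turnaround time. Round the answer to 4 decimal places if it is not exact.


Time quantum = 2
Execution trace:
  J1 runs 2 units, time = 2
  J2 runs 2 units, time = 4
  J3 runs 2 units, time = 6
  J1 runs 2 units, time = 8
  J2 runs 2 units, time = 10
  J3 runs 2 units, time = 12
  J1 runs 1 units, time = 13
  J2 runs 2 units, time = 15
  J2 runs 2 units, time = 17
  J2 runs 2 units, time = 19
  J2 runs 2 units, time = 21
  J2 runs 2 units, time = 23
Finish times: [13, 23, 12]
Average turnaround = 48/3 = 16.0

16.0


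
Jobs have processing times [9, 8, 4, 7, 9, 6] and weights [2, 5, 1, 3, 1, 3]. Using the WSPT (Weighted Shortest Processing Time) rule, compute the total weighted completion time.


Compute p/w ratios and sort ascending (WSPT): [(8, 5), (6, 3), (7, 3), (4, 1), (9, 2), (9, 1)]
Compute weighted completion times:
  Job (p=8,w=5): C=8, w*C=5*8=40
  Job (p=6,w=3): C=14, w*C=3*14=42
  Job (p=7,w=3): C=21, w*C=3*21=63
  Job (p=4,w=1): C=25, w*C=1*25=25
  Job (p=9,w=2): C=34, w*C=2*34=68
  Job (p=9,w=1): C=43, w*C=1*43=43
Total weighted completion time = 281

281


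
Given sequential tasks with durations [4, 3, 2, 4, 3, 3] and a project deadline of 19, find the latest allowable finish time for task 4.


LF(activity 4) = deadline - sum of successor durations
Successors: activities 5 through 6 with durations [3, 3]
Sum of successor durations = 6
LF = 19 - 6 = 13

13


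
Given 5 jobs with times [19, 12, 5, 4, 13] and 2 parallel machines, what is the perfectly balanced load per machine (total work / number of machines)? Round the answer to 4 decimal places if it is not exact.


Total processing time = 19 + 12 + 5 + 4 + 13 = 53
Number of machines = 2
Ideal balanced load = 53 / 2 = 26.5

26.5


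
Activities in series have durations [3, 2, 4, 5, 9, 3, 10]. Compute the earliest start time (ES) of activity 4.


Activity 4 starts after activities 1 through 3 complete.
Predecessor durations: [3, 2, 4]
ES = 3 + 2 + 4 = 9

9


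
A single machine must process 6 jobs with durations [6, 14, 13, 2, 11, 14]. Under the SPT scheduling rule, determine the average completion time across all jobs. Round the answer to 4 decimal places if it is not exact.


Sort jobs by processing time (SPT order): [2, 6, 11, 13, 14, 14]
Compute completion times sequentially:
  Job 1: processing = 2, completes at 2
  Job 2: processing = 6, completes at 8
  Job 3: processing = 11, completes at 19
  Job 4: processing = 13, completes at 32
  Job 5: processing = 14, completes at 46
  Job 6: processing = 14, completes at 60
Sum of completion times = 167
Average completion time = 167/6 = 27.8333

27.8333
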